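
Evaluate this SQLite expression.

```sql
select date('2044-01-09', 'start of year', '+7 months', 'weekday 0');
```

2044-08-07

`start of year` rewinds 2044-01-09 to 2044-01-01.
Adding +7 months to 2044-01-01 gives 2044-08-01.
`weekday 0` advances to the next Sunday; 2044-08-01 is a Monday, so it moves forward to 2044-08-07.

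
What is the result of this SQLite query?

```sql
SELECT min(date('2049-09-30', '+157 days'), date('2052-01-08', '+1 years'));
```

date('2049-09-30', '+157 days') → 2050-03-06.
date('2052-01-08', '+1 years') → 2053-01-08.
Earlier of the two is 2050-03-06.

2050-03-06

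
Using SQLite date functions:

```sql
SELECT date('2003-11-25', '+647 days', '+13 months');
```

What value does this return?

2006-10-02

Applying '+647 days' to 2003-11-25: counting 647 days forward gives 2005-09-02.
Adding +13 months to 2005-09-02 gives 2006-10-02.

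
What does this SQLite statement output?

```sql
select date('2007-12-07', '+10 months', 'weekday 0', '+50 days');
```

Adding +10 months to 2007-12-07 gives 2008-10-07.
`weekday 0` advances to the next Sunday; 2008-10-07 is a Tuesday, so it moves forward to 2008-10-12.
Applying '+50 days' to 2008-10-12: counting 50 days forward gives 2008-12-01.

2008-12-01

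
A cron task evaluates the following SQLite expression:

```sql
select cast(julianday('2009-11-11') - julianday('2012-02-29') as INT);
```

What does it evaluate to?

-840

19 days remain in November 2009 after the 11th (30 − 11).
Full months from December 2009 through January 2012 contribute their day counts.
Then 29 days into February 2012.
Total: 19 + 31 + 31 + 28 + 31 + 30 + 31 + 30 + 31 + 31 + 30 + 31 + 30 + 31 + 31 + 28 + 31 + 30 + 31 + 30 + 31 + 31 + 30 + 31 + 30 + 31 + 31 + 29 = 840.
The subtraction is earlier − later, so the result is −840 → -840.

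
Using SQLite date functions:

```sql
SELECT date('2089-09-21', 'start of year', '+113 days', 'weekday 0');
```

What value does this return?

`start of year` rewinds 2089-09-21 to 2089-01-01.
Applying '+113 days' to 2089-01-01: counting 113 days forward gives 2089-04-24.
`weekday 0` advances to the next Sunday; 2089-04-24 is already a Sunday, so it stays at 2089-04-24.

2089-04-24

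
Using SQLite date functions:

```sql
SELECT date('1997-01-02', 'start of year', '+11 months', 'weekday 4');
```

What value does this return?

`start of year` rewinds 1997-01-02 to 1997-01-01.
Adding +11 months to 1997-01-01 gives 1997-12-01.
`weekday 4` advances to the next Thursday; 1997-12-01 is a Monday, so it moves forward to 1997-12-04.

1997-12-04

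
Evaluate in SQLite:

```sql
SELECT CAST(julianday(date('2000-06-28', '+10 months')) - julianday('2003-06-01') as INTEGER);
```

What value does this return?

Adding +10 months to 2000-06-28 gives 2001-04-28.
2 days remain in April 2001 after the 28th (30 − 28).
Full months from May 2001 through May 2003 contribute their day counts.
Then 1 day into June 2003.
Total: 2 + 31 + 30 + 31 + 31 + 30 + 31 + 30 + 31 + 31 + 28 + 31 + 30 + 31 + 30 + 31 + 31 + 30 + 31 + 30 + 31 + 31 + 28 + 31 + 30 + 31 + 1 = 764.
The subtraction is earlier − later, so the result is −764 → -764.

-764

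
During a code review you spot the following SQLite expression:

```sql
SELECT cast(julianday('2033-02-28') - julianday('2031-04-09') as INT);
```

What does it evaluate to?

21 days remain in April 2031 after the 9th (30 − 9).
Full months from May 2031 through January 2033 contribute their day counts.
Then 28 days into February 2033.
Total: 21 + 31 + 30 + 31 + 31 + 30 + 31 + 30 + 31 + 31 + 29 + 31 + 30 + 31 + 30 + 31 + 31 + 30 + 31 + 30 + 31 + 31 + 28 = 691.

691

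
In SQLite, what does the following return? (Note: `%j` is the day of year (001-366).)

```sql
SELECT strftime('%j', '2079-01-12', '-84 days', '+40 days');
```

First apply '-84 days', '+40 days': 2079-01-12 → 2078-11-29.
Day-of-year for 2078-11-29: days since 2078-01-01 inclusive = 333, zero-padded to 333.

333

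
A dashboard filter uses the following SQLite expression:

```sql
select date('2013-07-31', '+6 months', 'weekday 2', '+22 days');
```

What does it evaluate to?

Adding +6 months to 2013-07-31 gives 2014-01-31.
`weekday 2` advances to the next Tuesday; 2014-01-31 is a Friday, so it moves forward to 2014-02-04.
Advancing 22 more days within February lands on 2014-02-26.

2014-02-26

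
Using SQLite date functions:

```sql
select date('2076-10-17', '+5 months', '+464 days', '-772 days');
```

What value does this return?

2076-05-13

Adding +5 months to 2076-10-17 gives 2077-03-17.
Applying '+464 days' to 2077-03-17: counting 464 days forward gives 2078-06-24.
Applying '-772 days' to 2078-06-24: counting 772 days back gives 2076-05-13.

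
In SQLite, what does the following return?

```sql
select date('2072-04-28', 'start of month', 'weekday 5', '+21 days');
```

2072-04-22

`start of month` rewinds 2072-04-28 to 2072-04-01.
`weekday 5` advances to the next Friday; 2072-04-01 is already a Friday, so it stays at 2072-04-01.
Advancing 21 more days within April lands on 2072-04-22.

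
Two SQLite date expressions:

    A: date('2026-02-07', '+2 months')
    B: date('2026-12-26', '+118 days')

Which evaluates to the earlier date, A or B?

A

A = 2026-04-07.
B = 2027-04-23.
A is earlier.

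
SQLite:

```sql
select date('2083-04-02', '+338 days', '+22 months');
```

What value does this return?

2086-01-05

Applying '+338 days' to 2083-04-02: counting 338 days forward gives 2084-03-05.
Adding +22 months to 2084-03-05 gives 2086-01-05.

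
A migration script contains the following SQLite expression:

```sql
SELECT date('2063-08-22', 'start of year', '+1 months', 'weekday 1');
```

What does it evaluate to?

`start of year` rewinds 2063-08-22 to 2063-01-01.
Adding +1 month to 2063-01-01 gives 2063-02-01.
`weekday 1` advances to the next Monday; 2063-02-01 is a Thursday, so it moves forward to 2063-02-05.

2063-02-05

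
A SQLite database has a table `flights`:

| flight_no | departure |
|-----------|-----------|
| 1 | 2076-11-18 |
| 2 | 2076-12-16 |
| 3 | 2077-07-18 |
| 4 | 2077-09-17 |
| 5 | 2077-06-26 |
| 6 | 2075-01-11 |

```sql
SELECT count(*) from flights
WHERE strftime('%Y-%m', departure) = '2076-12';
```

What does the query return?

Rows with year-month 2076-12: 2076-12-16 → 1.

1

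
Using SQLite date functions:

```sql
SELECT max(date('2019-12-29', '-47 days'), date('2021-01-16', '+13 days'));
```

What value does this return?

2021-01-29

date('2019-12-29', '-47 days') → 2019-11-12.
date('2021-01-16', '+13 days') → 2021-01-29.
Later of the two is 2021-01-29.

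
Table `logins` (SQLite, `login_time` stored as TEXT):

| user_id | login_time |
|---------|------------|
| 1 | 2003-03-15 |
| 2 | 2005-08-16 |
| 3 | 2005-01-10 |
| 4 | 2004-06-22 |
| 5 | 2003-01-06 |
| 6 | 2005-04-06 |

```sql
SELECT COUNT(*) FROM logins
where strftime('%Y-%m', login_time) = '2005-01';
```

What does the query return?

1

Rows with year-month 2005-01: 2005-01-10 → 1.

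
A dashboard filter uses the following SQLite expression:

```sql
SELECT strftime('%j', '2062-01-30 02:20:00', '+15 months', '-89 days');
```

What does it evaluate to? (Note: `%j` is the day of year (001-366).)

First apply '+15 months', '-89 days': 2062-01-30 02:20:00 → 2063-01-31 02:20:00.
Day-of-year for 2063-01-31: days since 2063-01-01 inclusive = 31, zero-padded to 031.

031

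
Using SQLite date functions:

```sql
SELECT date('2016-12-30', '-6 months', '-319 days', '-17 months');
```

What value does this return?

2014-03-16

Adding -6 months to 2016-12-30 gives 2016-06-30.
Applying '-319 days' to 2016-06-30: counting 319 days back gives 2015-08-16.
Adding -17 months to 2015-08-16 gives 2014-03-16.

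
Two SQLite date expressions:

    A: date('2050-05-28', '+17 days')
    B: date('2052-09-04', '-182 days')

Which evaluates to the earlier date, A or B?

A = 2050-06-14.
B = 2052-03-06.
A is earlier.

A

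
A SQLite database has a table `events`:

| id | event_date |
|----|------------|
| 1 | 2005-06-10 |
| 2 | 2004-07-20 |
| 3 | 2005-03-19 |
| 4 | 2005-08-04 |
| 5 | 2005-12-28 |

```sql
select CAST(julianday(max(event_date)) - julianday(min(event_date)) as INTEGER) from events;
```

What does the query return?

526

MIN = 2004-07-20, MAX = 2005-12-28.
11 days remain in July 2004 after the 20th (31 − 20).
Full months from August 2004 through November 2005 contribute their day counts.
Then 28 days into December 2005.
Total: 11 + 31 + 30 + 31 + 30 + 31 + 31 + 28 + 31 + 30 + 31 + 30 + 31 + 31 + 30 + 31 + 30 + 28 = 526.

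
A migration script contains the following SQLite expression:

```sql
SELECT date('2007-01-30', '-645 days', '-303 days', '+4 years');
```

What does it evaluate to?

2008-06-26

Applying '-645 days' to 2007-01-30: counting 645 days back gives 2005-04-25.
Applying '-303 days' to 2005-04-25: counting 303 days back gives 2004-06-26.
Adding +4 years to 2004-06-26 gives 2008-06-26.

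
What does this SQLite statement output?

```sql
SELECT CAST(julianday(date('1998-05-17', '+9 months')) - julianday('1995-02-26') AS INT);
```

Adding +9 months to 1998-05-17 gives 1999-02-17.
2 days remain in February 1995 after the 26th (28 − 26).
Full months from March 1995 through January 1999 contribute their day counts.
Then 17 days into February 1999.
Total: 2 + 31 + 30 + 31 + 30 + 31 + 31 + 30 + 31 + 30 + 31 + 31 + 29 + 31 + 30 + 31 + 30 + 31 + 31 + 30 + 31 + 30 + 31 + 31 + 28 + 31 + 30 + 31 + 30 + 31 + 31 + 30 + 31 + 30 + 31 + 31 + 28 + 31 + 30 + 31 + 30 + 31 + 31 + 30 + 31 + 30 + 31 + 31 + 17 = 1452.

1452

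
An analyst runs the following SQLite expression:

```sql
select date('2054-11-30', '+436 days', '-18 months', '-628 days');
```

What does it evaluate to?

Applying '+436 days' to 2054-11-30: counting 436 days forward gives 2056-02-09.
Adding -18 months to 2056-02-09 gives 2054-08-09.
Applying '-628 days' to 2054-08-09: counting 628 days back gives 2052-11-19.

2052-11-19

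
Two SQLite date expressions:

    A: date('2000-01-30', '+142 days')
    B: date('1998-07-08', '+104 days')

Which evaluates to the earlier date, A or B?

A = 2000-06-20.
B = 1998-10-20.
B is earlier.

B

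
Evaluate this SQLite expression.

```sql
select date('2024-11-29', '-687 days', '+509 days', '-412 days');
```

Applying '-687 days' to 2024-11-29: counting 687 days back gives 2023-01-12.
Applying '+509 days' to 2023-01-12: counting 509 days forward gives 2024-06-04.
Applying '-412 days' to 2024-06-04: counting 412 days back gives 2023-04-19.

2023-04-19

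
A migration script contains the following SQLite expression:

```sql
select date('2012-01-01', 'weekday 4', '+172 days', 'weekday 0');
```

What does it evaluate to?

`weekday 4` advances to the next Thursday; 2012-01-01 is a Sunday, so it moves forward to 2012-01-05.
Applying '+172 days' to 2012-01-05: counting 172 days forward gives 2012-06-25.
`weekday 0` advances to the next Sunday; 2012-06-25 is a Monday, so it moves forward to 2012-07-01.

2012-07-01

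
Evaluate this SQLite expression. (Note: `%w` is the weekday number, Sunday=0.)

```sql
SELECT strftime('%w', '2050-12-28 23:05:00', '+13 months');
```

First apply '+13 months': 2050-12-28 23:05:00 → 2052-01-28 23:05:00.
2052-01-28 is a Sunday; with Sunday=0 that is 0.

0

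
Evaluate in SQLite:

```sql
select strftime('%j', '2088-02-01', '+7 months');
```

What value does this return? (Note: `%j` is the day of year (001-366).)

245

First apply '+7 months': 2088-02-01 → 2088-09-01.
Day-of-year for 2088-09-01: days since 2088-01-01 inclusive = 245, zero-padded to 245.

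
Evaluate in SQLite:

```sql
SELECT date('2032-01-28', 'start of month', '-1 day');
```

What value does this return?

2031-12-31

`start of month` rewinds 2032-01-28 to 2032-01-01.
Going back 1 day from 2032-01-01 reaches 2031-12-31 (last day of December, 31 days).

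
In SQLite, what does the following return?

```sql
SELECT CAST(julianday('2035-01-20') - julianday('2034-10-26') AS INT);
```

86

5 days remain in October 2034 after the 26th (31 − 26).
November 2034: 30 days.
December 2034: 31 days.
Then 20 days into January 2035.
Total: 5 + 30 + 31 + 20 = 86.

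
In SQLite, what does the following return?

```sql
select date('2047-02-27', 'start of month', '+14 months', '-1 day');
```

`start of month` rewinds 2047-02-27 to 2047-02-01.
Adding +14 months to 2047-02-01 gives 2048-04-01.
Going back 1 day from 2048-04-01 reaches 2048-03-31 (last day of March, 31 days).

2048-03-31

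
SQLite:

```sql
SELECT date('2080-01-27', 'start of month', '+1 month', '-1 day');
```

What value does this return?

2080-01-31

`start of month` rewinds 2080-01-27 to 2080-01-01.
Adding +1 month to 2080-01-01 gives 2080-02-01.
Going back 1 day from 2080-02-01 reaches 2080-01-31 (last day of January, 31 days).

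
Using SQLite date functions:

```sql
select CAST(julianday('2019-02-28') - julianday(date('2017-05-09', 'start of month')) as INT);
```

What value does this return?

`start of month` rewinds 2017-05-09 to 2017-05-01.
30 days remain in May 2017 after the 1st (31 − 1).
Full months from June 2017 through January 2019 contribute their day counts.
Then 28 days into February 2019.
Total: 30 + 30 + 31 + 31 + 30 + 31 + 30 + 31 + 31 + 28 + 31 + 30 + 31 + 30 + 31 + 31 + 30 + 31 + 30 + 31 + 31 + 28 = 668.

668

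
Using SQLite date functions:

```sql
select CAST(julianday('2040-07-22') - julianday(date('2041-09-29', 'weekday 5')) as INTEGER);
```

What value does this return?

`weekday 5` advances to the next Friday; 2041-09-29 is a Sunday, so it moves forward to 2041-10-04.
9 days remain in July 2040 after the 22nd (31 − 22).
Full months from August 2040 through September 2041 contribute their day counts.
Then 4 days into October 2041.
Total: 9 + 31 + 30 + 31 + 30 + 31 + 31 + 28 + 31 + 30 + 31 + 30 + 31 + 31 + 30 + 4 = 439.
The subtraction is earlier − later, so the result is −439 → -439.

-439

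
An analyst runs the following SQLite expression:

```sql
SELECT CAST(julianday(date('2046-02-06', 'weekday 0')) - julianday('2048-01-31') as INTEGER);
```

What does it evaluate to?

`weekday 0` advances to the next Sunday; 2046-02-06 is a Tuesday, so it moves forward to 2046-02-11.
17 days remain in February 2046 after the 11th (28 − 11).
Full months from March 2046 through December 2047 contribute their day counts.
Then 31 days into January 2048.
Total: 17 + 31 + 30 + 31 + 30 + 31 + 31 + 30 + 31 + 30 + 31 + 31 + 28 + 31 + 30 + 31 + 30 + 31 + 31 + 30 + 31 + 30 + 31 + 31 = 719.
The subtraction is earlier − later, so the result is −719 → -719.

-719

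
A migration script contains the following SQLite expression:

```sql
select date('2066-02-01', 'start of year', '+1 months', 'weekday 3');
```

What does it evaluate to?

`start of year` rewinds 2066-02-01 to 2066-01-01.
Adding +1 month to 2066-01-01 gives 2066-02-01.
`weekday 3` advances to the next Wednesday; 2066-02-01 is a Monday, so it moves forward to 2066-02-03.

2066-02-03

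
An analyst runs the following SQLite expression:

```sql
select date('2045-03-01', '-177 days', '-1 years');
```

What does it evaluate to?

Applying '-177 days' to 2045-03-01: counting 177 days back gives 2044-09-05.
Adding -1 year to 2044-09-05 gives 2043-09-05.

2043-09-05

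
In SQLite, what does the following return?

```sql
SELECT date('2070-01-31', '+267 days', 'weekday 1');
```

2070-10-27

Applying '+267 days' to 2070-01-31: counting 267 days forward gives 2070-10-25.
`weekday 1` advances to the next Monday; 2070-10-25 is a Saturday, so it moves forward to 2070-10-27.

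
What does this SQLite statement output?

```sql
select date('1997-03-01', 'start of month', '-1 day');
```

`start of month` rewinds 1997-03-01 to 1997-03-01.
Going back 1 day from 1997-03-01 reaches 1997-02-28 (last day of February, 28 days).

1997-02-28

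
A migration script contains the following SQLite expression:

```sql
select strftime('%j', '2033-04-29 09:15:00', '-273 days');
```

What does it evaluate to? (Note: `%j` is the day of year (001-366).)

212

First apply '-273 days': 2033-04-29 09:15:00 → 2032-07-30 09:15:00.
Day-of-year for 2032-07-30: days since 2032-01-01 inclusive = 212, zero-padded to 212.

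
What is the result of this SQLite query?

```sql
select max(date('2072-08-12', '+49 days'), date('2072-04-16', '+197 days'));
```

2072-10-30

date('2072-08-12', '+49 days') → 2072-09-30.
date('2072-04-16', '+197 days') → 2072-10-30.
Later of the two is 2072-10-30.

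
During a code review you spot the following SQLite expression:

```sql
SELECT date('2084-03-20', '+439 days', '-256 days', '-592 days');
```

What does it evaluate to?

2083-02-05

Applying '+439 days' to 2084-03-20: counting 439 days forward gives 2085-06-02.
Applying '-256 days' to 2085-06-02: counting 256 days back gives 2084-09-19.
Applying '-592 days' to 2084-09-19: counting 592 days back gives 2083-02-05.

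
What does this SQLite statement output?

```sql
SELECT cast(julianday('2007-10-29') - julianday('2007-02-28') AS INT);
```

0 days remain in February 2007 after the 28th (28 − 28).
Full months from March 2007 through September 2007 contribute their day counts.
Then 29 days into October 2007.
Total: 0 + 31 + 30 + 31 + 30 + 31 + 31 + 30 + 29 = 243.

243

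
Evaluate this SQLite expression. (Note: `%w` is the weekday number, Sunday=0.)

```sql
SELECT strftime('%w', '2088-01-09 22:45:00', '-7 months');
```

1

First apply '-7 months': 2088-01-09 22:45:00 → 2087-06-09 22:45:00.
2087-06-09 is a Monday; with Sunday=0 that is 1.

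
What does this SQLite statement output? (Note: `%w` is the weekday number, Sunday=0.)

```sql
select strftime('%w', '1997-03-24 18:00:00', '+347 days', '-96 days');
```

First apply '+347 days', '-96 days': 1997-03-24 18:00:00 → 1997-11-30 18:00:00.
1997-11-30 is a Sunday; with Sunday=0 that is 0.

0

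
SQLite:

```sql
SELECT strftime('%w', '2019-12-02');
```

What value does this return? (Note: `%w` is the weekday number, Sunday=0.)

2019-12-02 is a Monday; with Sunday=0 that is 1.

1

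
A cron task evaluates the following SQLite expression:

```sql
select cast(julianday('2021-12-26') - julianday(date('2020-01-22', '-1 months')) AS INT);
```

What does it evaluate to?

735

Adding -1 month to 2020-01-22 gives 2019-12-22.
9 days remain in December 2019 after the 22nd (31 − 22).
Full months from January 2020 through November 2021 contribute their day counts.
Then 26 days into December 2021.
Total: 9 + 31 + 29 + 31 + 30 + 31 + 30 + 31 + 31 + 30 + 31 + 30 + 31 + 31 + 28 + 31 + 30 + 31 + 30 + 31 + 31 + 30 + 31 + 30 + 26 = 735.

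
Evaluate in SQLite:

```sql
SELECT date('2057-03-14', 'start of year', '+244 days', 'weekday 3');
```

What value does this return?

2057-09-05

`start of year` rewinds 2057-03-14 to 2057-01-01.
Applying '+244 days' to 2057-01-01: counting 244 days forward gives 2057-09-02.
`weekday 3` advances to the next Wednesday; 2057-09-02 is a Sunday, so it moves forward to 2057-09-05.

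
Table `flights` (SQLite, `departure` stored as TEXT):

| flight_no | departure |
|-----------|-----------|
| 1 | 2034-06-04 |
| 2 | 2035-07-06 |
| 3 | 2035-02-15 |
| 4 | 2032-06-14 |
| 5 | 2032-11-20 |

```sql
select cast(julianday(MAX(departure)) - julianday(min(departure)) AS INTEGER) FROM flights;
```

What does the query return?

1117

MIN = 2032-06-14, MAX = 2035-07-06.
16 days remain in June 2032 after the 14th (30 − 14).
Full months from July 2032 through June 2035 contribute their day counts.
Then 6 days into July 2035.
Total: 16 + 31 + 31 + 30 + 31 + 30 + 31 + 31 + 28 + 31 + 30 + 31 + 30 + 31 + 31 + 30 + 31 + 30 + 31 + 31 + 28 + 31 + 30 + 31 + 30 + 31 + 31 + 30 + 31 + 30 + 31 + 31 + 28 + 31 + 30 + 31 + 30 + 6 = 1117.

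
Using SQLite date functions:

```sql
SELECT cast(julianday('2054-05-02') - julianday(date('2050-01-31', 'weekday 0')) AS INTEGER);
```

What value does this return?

1546

`weekday 0` advances to the next Sunday; 2050-01-31 is a Monday, so it moves forward to 2050-02-06.
22 days remain in February 2050 after the 6th (28 − 6).
Full months from March 2050 through April 2054 contribute their day counts.
Then 2 days into May 2054.
Total: 22 + 31 + 30 + 31 + 30 + 31 + 31 + 30 + 31 + 30 + 31 + 31 + 28 + 31 + 30 + 31 + 30 + 31 + 31 + 30 + 31 + 30 + 31 + 31 + 29 + 31 + 30 + 31 + 30 + 31 + 31 + 30 + 31 + 30 + 31 + 31 + 28 + 31 + 30 + 31 + 30 + 31 + 31 + 30 + 31 + 30 + 31 + 31 + 28 + 31 + 30 + 2 = 1546.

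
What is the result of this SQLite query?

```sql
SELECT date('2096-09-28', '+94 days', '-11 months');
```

2096-01-31

Applying '+94 days' to 2096-09-28: counting 94 days forward gives 2096-12-31.
Adding -11 months to 2096-12-31 gives 2096-01-31.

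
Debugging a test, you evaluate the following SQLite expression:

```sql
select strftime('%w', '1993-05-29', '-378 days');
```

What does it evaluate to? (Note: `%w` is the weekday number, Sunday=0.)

6

First apply '-378 days': 1993-05-29 → 1992-05-16.
1992-05-16 is a Saturday; with Sunday=0 that is 6.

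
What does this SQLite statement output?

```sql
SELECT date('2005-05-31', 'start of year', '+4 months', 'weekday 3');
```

2005-05-04

`start of year` rewinds 2005-05-31 to 2005-01-01.
Adding +4 months to 2005-01-01 gives 2005-05-01.
`weekday 3` advances to the next Wednesday; 2005-05-01 is a Sunday, so it moves forward to 2005-05-04.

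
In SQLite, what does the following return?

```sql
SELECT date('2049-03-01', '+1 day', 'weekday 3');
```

2049-03-03

Advancing 1 more day within March lands on 2049-03-02.
`weekday 3` advances to the next Wednesday; 2049-03-02 is a Tuesday, so it moves forward to 2049-03-03.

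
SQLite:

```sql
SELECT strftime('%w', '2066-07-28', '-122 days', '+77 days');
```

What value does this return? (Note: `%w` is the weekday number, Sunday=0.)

0

First apply '-122 days', '+77 days': 2066-07-28 → 2066-06-13.
2066-06-13 is a Sunday; with Sunday=0 that is 0.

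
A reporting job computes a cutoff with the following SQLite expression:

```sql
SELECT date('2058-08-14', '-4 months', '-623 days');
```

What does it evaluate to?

2056-07-30

Adding -4 months to 2058-08-14 gives 2058-04-14.
Applying '-623 days' to 2058-04-14: counting 623 days back gives 2056-07-30.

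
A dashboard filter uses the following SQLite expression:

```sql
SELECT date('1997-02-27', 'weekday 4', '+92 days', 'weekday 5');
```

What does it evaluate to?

`weekday 4` advances to the next Thursday; 1997-02-27 is already a Thursday, so it stays at 1997-02-27.
Applying '+92 days' to 1997-02-27: counting 92 days forward gives 1997-05-30.
`weekday 5` advances to the next Friday; 1997-05-30 is already a Friday, so it stays at 1997-05-30.

1997-05-30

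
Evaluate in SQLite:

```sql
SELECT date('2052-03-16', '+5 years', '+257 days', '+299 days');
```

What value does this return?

2058-09-23

Adding +5 years to 2052-03-16 gives 2057-03-16.
Applying '+257 days' to 2057-03-16: counting 257 days forward gives 2057-11-28.
Applying '+299 days' to 2057-11-28: counting 299 days forward gives 2058-09-23.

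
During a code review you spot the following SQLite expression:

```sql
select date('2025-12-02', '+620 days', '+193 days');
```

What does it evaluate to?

2028-02-23

Applying '+620 days' to 2025-12-02: counting 620 days forward gives 2027-08-14.
Applying '+193 days' to 2027-08-14: counting 193 days forward gives 2028-02-23.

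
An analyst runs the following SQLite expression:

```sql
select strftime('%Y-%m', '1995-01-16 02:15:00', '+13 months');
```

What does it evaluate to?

First apply '+13 months': 1995-01-16 02:15:00 → 1996-02-16 02:15:00.
`%Y-%m` extracts the year-month: 1996-02.

1996-02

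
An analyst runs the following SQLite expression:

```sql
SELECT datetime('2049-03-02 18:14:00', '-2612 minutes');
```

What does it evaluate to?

2049-02-28 22:42:00

2612 minutes = 43h 32m; -2612 minutes from 2049-03-02 18:14:00 is 2049-02-28 22:42:00 (crosses midnight).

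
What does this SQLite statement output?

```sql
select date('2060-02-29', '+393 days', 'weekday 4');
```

Applying '+393 days' to 2060-02-29: counting 393 days forward gives 2061-03-28.
`weekday 4` advances to the next Thursday; 2061-03-28 is a Monday, so it moves forward to 2061-03-31.

2061-03-31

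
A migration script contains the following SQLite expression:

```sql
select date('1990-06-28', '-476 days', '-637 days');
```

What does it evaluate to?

Applying '-476 days' to 1990-06-28: counting 476 days back gives 1989-03-09.
Applying '-637 days' to 1989-03-09: counting 637 days back gives 1987-06-11.

1987-06-11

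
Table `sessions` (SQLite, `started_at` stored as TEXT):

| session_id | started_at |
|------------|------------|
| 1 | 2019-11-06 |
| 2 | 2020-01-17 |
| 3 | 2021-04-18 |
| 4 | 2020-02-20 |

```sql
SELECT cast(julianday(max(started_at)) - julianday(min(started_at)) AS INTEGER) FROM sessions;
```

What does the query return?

529

MIN = 2019-11-06, MAX = 2021-04-18.
24 days remain in November 2019 after the 6th (30 − 6).
Full months from December 2019 through March 2021 contribute their day counts.
Then 18 days into April 2021.
Total: 24 + 31 + 31 + 29 + 31 + 30 + 31 + 30 + 31 + 31 + 30 + 31 + 30 + 31 + 31 + 28 + 31 + 18 = 529.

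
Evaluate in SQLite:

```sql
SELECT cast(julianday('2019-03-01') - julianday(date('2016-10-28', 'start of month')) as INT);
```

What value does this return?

881

`start of month` rewinds 2016-10-28 to 2016-10-01.
30 days remain in October 2016 after the 1st (31 − 1).
Full months from November 2016 through February 2019 contribute their day counts.
Then 1 day into March 2019.
Total: 30 + 30 + 31 + 31 + 28 + 31 + 30 + 31 + 30 + 31 + 31 + 30 + 31 + 30 + 31 + 31 + 28 + 31 + 30 + 31 + 30 + 31 + 31 + 30 + 31 + 30 + 31 + 31 + 28 + 1 = 881.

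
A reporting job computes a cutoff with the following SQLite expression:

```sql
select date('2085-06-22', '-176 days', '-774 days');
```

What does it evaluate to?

Applying '-176 days' to 2085-06-22: counting 176 days back gives 2084-12-28.
Applying '-774 days' to 2084-12-28: counting 774 days back gives 2082-11-15.

2082-11-15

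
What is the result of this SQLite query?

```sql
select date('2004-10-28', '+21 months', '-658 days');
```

2004-10-08

Adding +21 months to 2004-10-28 gives 2006-07-28.
Applying '-658 days' to 2006-07-28: counting 658 days back gives 2004-10-08.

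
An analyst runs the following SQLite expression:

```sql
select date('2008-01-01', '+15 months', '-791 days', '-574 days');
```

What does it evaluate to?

Adding +15 months to 2008-01-01 gives 2009-04-01.
Applying '-791 days' to 2009-04-01: counting 791 days back gives 2007-01-31.
Applying '-574 days' to 2007-01-31: counting 574 days back gives 2005-07-06.

2005-07-06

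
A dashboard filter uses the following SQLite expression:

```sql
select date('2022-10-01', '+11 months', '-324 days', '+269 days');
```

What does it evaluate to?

Adding +11 months to 2022-10-01 gives 2023-09-01.
Applying '-324 days' to 2023-09-01: counting 324 days back gives 2022-10-12.
Applying '+269 days' to 2022-10-12: counting 269 days forward gives 2023-07-08.

2023-07-08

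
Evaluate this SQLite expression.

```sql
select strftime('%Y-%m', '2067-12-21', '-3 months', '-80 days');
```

2067-07

First apply '-3 months', '-80 days': 2067-12-21 → 2067-07-03.
`%Y-%m` extracts the year-month: 2067-07.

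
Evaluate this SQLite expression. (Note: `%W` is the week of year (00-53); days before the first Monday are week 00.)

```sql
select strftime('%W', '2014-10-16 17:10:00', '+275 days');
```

First apply '+275 days': 2014-10-16 17:10:00 → 2015-07-18 17:10:00.
2015-07-18 is a Saturday. SQLite's %W counts Mondays since the year started; the result is 28.

28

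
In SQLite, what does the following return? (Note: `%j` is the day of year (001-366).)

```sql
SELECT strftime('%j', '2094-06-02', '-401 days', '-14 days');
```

First apply '-401 days', '-14 days': 2094-06-02 → 2093-04-13.
Day-of-year for 2093-04-13: days since 2093-01-01 inclusive = 103, zero-padded to 103.

103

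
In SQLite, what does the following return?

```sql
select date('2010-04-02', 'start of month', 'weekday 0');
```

2010-04-04

`start of month` rewinds 2010-04-02 to 2010-04-01.
`weekday 0` advances to the next Sunday; 2010-04-01 is a Thursday, so it moves forward to 2010-04-04.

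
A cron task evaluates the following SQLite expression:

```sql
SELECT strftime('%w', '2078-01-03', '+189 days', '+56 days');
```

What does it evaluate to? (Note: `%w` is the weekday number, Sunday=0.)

1

First apply '+189 days', '+56 days': 2078-01-03 → 2078-09-05.
2078-09-05 is a Monday; with Sunday=0 that is 1.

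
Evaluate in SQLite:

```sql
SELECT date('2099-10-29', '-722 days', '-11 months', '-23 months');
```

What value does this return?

2095-01-06

Applying '-722 days' to 2099-10-29: counting 722 days back gives 2097-11-06.
Adding -11 months to 2097-11-06 gives 2096-12-06.
Adding -23 months to 2096-12-06 gives 2095-01-06.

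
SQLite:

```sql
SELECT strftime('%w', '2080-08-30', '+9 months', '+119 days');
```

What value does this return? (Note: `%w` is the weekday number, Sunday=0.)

First apply '+9 months', '+119 days': 2080-08-30 → 2081-09-26.
2081-09-26 is a Friday; with Sunday=0 that is 5.

5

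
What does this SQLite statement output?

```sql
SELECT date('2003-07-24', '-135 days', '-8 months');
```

2002-07-11

Applying '-135 days' to 2003-07-24: counting 135 days back gives 2003-03-11.
Adding -8 months to 2003-03-11 gives 2002-07-11.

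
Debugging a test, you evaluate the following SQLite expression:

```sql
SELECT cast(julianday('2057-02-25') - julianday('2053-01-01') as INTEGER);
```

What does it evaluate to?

1516

30 days remain in January 2053 after the 1st (31 − 1).
Full months from February 2053 through January 2057 contribute their day counts.
Then 25 days into February 2057.
Total: 30 + 28 + 31 + 30 + 31 + 30 + 31 + 31 + 30 + 31 + 30 + 31 + 31 + 28 + 31 + 30 + 31 + 30 + 31 + 31 + 30 + 31 + 30 + 31 + 31 + 28 + 31 + 30 + 31 + 30 + 31 + 31 + 30 + 31 + 30 + 31 + 31 + 29 + 31 + 30 + 31 + 30 + 31 + 31 + 30 + 31 + 30 + 31 + 31 + 25 = 1516.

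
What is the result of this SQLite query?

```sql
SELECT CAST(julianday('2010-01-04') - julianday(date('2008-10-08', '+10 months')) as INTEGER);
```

149

Adding +10 months to 2008-10-08 gives 2009-08-08.
23 days remain in August 2009 after the 8th (31 − 8).
September 2009: 30 days.
October 2009: 31 days.
November 2009: 30 days.
December 2009: 31 days.
Then 4 days into January 2010.
Total: 23 + 30 + 31 + 30 + 31 + 4 = 149.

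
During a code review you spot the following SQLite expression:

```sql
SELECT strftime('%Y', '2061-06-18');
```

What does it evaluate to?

`%Y` extracts the 4-digit year: 2061.

2061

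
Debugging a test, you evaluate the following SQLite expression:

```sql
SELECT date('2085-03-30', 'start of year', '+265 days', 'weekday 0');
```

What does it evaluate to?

2085-09-23

`start of year` rewinds 2085-03-30 to 2085-01-01.
Applying '+265 days' to 2085-01-01: counting 265 days forward gives 2085-09-23.
`weekday 0` advances to the next Sunday; 2085-09-23 is already a Sunday, so it stays at 2085-09-23.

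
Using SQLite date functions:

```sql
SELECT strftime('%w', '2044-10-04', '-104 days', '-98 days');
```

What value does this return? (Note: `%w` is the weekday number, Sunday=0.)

3

First apply '-104 days', '-98 days': 2044-10-04 → 2044-03-16.
2044-03-16 is a Wednesday; with Sunday=0 that is 3.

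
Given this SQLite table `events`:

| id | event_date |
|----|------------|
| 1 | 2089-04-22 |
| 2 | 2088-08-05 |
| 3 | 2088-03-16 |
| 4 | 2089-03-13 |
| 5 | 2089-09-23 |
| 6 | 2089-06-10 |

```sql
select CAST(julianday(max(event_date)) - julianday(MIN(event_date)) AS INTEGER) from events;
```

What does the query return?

MIN = 2088-03-16, MAX = 2089-09-23.
15 days remain in March 2088 after the 16th (31 − 16).
Full months from April 2088 through August 2089 contribute their day counts.
Then 23 days into September 2089.
Total: 15 + 30 + 31 + 30 + 31 + 31 + 30 + 31 + 30 + 31 + 31 + 28 + 31 + 30 + 31 + 30 + 31 + 31 + 23 = 556.

556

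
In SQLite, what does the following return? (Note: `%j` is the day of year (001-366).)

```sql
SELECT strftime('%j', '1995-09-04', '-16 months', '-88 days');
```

First apply '-16 months', '-88 days': 1995-09-04 → 1994-02-05.
Day-of-year for 1994-02-05: days since 1994-01-01 inclusive = 36, zero-padded to 036.

036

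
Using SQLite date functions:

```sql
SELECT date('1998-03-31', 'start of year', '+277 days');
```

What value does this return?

1998-10-05

`start of year` rewinds 1998-03-31 to 1998-01-01.
Applying '+277 days' to 1998-01-01: counting 277 days forward gives 1998-10-05.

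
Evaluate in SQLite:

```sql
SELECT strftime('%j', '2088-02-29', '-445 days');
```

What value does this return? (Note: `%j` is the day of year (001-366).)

345

First apply '-445 days': 2088-02-29 → 2086-12-11.
Day-of-year for 2086-12-11: days since 2086-01-01 inclusive = 345, zero-padded to 345.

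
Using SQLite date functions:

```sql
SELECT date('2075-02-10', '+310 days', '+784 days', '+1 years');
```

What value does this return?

Applying '+310 days' to 2075-02-10: counting 310 days forward gives 2075-12-17.
Applying '+784 days' to 2075-12-17: counting 784 days forward gives 2078-02-08.
Adding +1 year to 2078-02-08 gives 2079-02-08.

2079-02-08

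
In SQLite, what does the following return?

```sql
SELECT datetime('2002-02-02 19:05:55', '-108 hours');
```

-108 hours from 2002-02-02 19:05:55 is 2002-01-29 07:05:55 (crosses midnight).

2002-01-29 07:05:55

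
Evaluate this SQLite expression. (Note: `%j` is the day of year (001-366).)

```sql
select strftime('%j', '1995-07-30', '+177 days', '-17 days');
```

First apply '+177 days', '-17 days': 1995-07-30 → 1996-01-06.
Day-of-year for 1996-01-06: days since 1996-01-01 inclusive = 6, zero-padded to 006.

006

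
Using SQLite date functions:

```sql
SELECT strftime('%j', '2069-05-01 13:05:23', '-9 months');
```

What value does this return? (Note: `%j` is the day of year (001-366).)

First apply '-9 months': 2069-05-01 13:05:23 → 2068-08-01 13:05:23.
Day-of-year for 2068-08-01: days since 2068-01-01 inclusive = 214, zero-padded to 214.

214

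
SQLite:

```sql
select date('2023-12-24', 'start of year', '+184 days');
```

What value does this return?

2023-07-04

`start of year` rewinds 2023-12-24 to 2023-01-01.
Applying '+184 days' to 2023-01-01: counting 184 days forward gives 2023-07-04.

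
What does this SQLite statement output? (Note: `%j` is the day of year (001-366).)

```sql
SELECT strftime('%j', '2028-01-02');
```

002

Day-of-year for 2028-01-02: days since 2028-01-01 inclusive = 2, zero-padded to 002.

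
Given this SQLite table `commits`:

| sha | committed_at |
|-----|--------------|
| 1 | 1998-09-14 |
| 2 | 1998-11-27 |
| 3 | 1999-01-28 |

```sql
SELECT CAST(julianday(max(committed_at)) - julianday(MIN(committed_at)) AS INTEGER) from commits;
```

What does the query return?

MIN = 1998-09-14, MAX = 1999-01-28.
16 days remain in September 1998 after the 14th (30 − 14).
October 1998: 31 days.
November 1998: 30 days.
December 1998: 31 days.
Then 28 days into January 1999.
Total: 16 + 31 + 30 + 31 + 28 = 136.

136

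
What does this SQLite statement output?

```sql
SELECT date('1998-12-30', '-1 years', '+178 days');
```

Adding -1 year to 1998-12-30 gives 1997-12-30.
Applying '+178 days' to 1997-12-30: counting 178 days forward gives 1998-06-26.

1998-06-26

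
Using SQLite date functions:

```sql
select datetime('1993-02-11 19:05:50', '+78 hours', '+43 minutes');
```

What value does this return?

1993-02-15 01:48:50

+78 hours from 1993-02-11 19:05:50 is 1993-02-15 01:05:50 (crosses midnight).
+43 minutes from 1993-02-15 01:05:50 is 1993-02-15 01:48:50.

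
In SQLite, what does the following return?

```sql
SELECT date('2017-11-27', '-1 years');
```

Adding -1 year to 2017-11-27 gives 2016-11-27.

2016-11-27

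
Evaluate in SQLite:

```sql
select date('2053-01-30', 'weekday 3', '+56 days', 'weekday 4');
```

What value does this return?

`weekday 3` advances to the next Wednesday; 2053-01-30 is a Thursday, so it moves forward to 2053-02-05.
Applying '+56 days' to 2053-02-05: counting 56 days forward gives 2053-04-02.
`weekday 4` advances to the next Thursday; 2053-04-02 is a Wednesday, so it moves forward to 2053-04-03.

2053-04-03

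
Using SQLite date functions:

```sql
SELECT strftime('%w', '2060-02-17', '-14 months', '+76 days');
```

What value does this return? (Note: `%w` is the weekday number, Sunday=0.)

First apply '-14 months', '+76 days': 2060-02-17 → 2059-03-03.
2059-03-03 is a Monday; with Sunday=0 that is 1.

1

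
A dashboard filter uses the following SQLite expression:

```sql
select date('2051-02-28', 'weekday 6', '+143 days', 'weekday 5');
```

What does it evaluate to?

`weekday 6` advances to the next Saturday; 2051-02-28 is a Tuesday, so it moves forward to 2051-03-04.
Applying '+143 days' to 2051-03-04: counting 143 days forward gives 2051-07-25.
`weekday 5` advances to the next Friday; 2051-07-25 is a Tuesday, so it moves forward to 2051-07-28.

2051-07-28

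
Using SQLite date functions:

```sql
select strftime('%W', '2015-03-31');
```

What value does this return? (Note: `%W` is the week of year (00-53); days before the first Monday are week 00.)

13

2015-03-31 is a Tuesday. SQLite's %W counts Mondays since the year started; the result is 13.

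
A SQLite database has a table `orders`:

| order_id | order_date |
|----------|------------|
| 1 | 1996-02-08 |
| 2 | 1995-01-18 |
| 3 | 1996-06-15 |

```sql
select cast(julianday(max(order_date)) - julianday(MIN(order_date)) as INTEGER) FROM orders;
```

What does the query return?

MIN = 1995-01-18, MAX = 1996-06-15.
13 days remain in January 1995 after the 18th (31 − 18).
Full months from February 1995 through May 1996 contribute their day counts.
Then 15 days into June 1996.
Total: 13 + 28 + 31 + 30 + 31 + 30 + 31 + 31 + 30 + 31 + 30 + 31 + 31 + 29 + 31 + 30 + 31 + 15 = 514.

514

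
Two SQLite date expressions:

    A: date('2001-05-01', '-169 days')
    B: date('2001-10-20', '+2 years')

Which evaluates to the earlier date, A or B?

A = 2000-11-13.
B = 2003-10-20.
A is earlier.

A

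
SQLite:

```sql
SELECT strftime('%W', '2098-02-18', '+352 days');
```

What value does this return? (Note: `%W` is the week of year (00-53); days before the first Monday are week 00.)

05

First apply '+352 days': 2098-02-18 → 2099-02-05.
2099-02-05 is a Thursday. SQLite's %W counts Mondays since the year started; the result is 05.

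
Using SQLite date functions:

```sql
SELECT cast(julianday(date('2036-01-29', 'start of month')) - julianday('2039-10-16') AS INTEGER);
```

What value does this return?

-1384

`start of month` rewinds 2036-01-29 to 2036-01-01.
30 days remain in January 2036 after the 1st (31 − 1).
Full months from February 2036 through September 2039 contribute their day counts.
Then 16 days into October 2039.
Total: 30 + 29 + 31 + 30 + 31 + 30 + 31 + 31 + 30 + 31 + 30 + 31 + 31 + 28 + 31 + 30 + 31 + 30 + 31 + 31 + 30 + 31 + 30 + 31 + 31 + 28 + 31 + 30 + 31 + 30 + 31 + 31 + 30 + 31 + 30 + 31 + 31 + 28 + 31 + 30 + 31 + 30 + 31 + 31 + 30 + 16 = 1384.
The subtraction is earlier − later, so the result is −1384 → -1384.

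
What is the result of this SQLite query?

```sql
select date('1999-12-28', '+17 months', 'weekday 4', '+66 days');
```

Adding +17 months to 1999-12-28 gives 2001-05-28.
`weekday 4` advances to the next Thursday; 2001-05-28 is a Monday, so it moves forward to 2001-05-31.
Applying '+66 days' to 2001-05-31: counting 66 days forward gives 2001-08-05.

2001-08-05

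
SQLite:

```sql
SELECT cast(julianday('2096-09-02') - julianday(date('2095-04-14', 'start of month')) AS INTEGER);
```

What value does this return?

520

`start of month` rewinds 2095-04-14 to 2095-04-01.
29 days remain in April 2095 after the 1st (30 − 1).
Full months from May 2095 through August 2096 contribute their day counts.
Then 2 days into September 2096.
Total: 29 + 31 + 30 + 31 + 31 + 30 + 31 + 30 + 31 + 31 + 29 + 31 + 30 + 31 + 30 + 31 + 31 + 2 = 520.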